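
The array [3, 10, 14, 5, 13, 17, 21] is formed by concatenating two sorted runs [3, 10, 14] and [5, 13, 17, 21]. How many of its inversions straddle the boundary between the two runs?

For each element r of the right run, count left-run elements greater than r:
r = 5: 10, 14 → 2
r = 13: 14 → 1
r = 17: none → 0
r = 21: none → 0
Cross-inversions: 2 + 1 + 0 + 0 = 3

There are 3 split inversions.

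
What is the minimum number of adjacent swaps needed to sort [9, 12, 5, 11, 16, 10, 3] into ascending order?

12 swaps

Minimum adjacent swaps = number of inversions (each swap of adjacent out-of-order elements removes one inversion and no swap can remove more).
Count inversions — for each element, later elements that are smaller:
9: 5, 3 → 2
12: 5, 11, 10, 3 → 4
5: 3 → 1
11: 10, 3 → 2
16: 10, 3 → 2
10: 3 → 1
3: none → 0
Total inversions: 2 + 4 + 1 + 2 + 2 + 1 + 0 = 12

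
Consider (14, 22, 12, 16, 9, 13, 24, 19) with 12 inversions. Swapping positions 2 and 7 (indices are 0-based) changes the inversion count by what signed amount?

+5

Positions 2 and 7 hold 12 and 19; after swapping, the array is [14, 22, 19, 16, 9, 13, 24, 12].
Count, for each position, how many later elements it exceeds:
14: 3
22: 5
19: 4
16: 3
9: 0
13: 1
24: 1
12: 0
Sum: 3 + 5 + 4 + 3 + 0 + 1 + 1 + 0 = 17
Change: 17 − 12 = +5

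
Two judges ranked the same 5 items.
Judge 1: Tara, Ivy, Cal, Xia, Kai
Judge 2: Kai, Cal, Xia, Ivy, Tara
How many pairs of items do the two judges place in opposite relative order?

Discordant pairs: 9

Assign each item its position (1..5) in the first ordering, then rewrite the second ordering as that position sequence:
positions: Tara→1, Ivy→2, Cal→3, Xia→4, Kai→5
second ordering as positions: [5, 3, 4, 2, 1]
Discordant pairs = inversions in this position sequence.
5: 3, 4, 2, 1 → 4
3: 2, 1 → 2
4: 2, 1 → 2
2: 1 → 1
1: 0
Total: 4 + 2 + 2 + 1 + 0 = 9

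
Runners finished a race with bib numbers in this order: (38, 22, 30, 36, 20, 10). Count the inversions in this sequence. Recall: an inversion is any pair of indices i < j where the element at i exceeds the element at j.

Element-by-element contributions:
38 → 22, 30, 36, 20, 10 → 5
22 → 20, 10 → 2
30 → 20, 10 → 2
36 → 20, 10 → 2
20 → 10 → 1
10 → none → 0
Sum: 5 + 2 + 2 + 2 + 1 + 0 = 12

12 inversions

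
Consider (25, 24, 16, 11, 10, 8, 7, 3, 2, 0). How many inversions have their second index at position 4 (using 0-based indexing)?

The element at index 4 is 10.
Elements before it: 25, 24, 16, 11
Those larger than 10: 25, 24, 16, 11

4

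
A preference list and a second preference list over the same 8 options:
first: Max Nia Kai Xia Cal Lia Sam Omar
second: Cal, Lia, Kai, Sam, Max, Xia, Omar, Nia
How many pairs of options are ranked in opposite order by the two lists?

There are 15 pairs.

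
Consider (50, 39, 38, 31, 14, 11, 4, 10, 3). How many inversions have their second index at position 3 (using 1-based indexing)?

The element at index 3 is 38.
Elements before it: 50, 39
Those larger than 38: 50, 39

2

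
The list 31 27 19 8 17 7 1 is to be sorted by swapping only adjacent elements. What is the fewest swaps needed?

Each adjacent swap fixes exactly one inversion, so the minimum swap count equals the number of inversions.
Count inversions — for each element, later elements that are smaller:
31: 27, 19, 8, 17, 7, 1 → 6
27: 19, 8, 17, 7, 1 → 5
19: 8, 17, 7, 1 → 4
8: 7, 1 → 2
17: 7, 1 → 2
7: 1 → 1
1: none → 0
Total inversions: 6 + 5 + 4 + 2 + 2 + 1 + 0 = 20

20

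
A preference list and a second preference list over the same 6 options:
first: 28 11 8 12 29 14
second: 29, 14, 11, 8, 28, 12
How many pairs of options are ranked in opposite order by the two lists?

10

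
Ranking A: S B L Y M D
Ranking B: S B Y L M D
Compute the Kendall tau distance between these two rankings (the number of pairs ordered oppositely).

Assign each item its position (1..6) in the first ordering, then rewrite the second ordering as that position sequence:
positions: S→1, B→2, L→3, Y→4, M→5, D→6
second ordering as positions: [1, 2, 4, 3, 5, 6]
Discordant pairs = inversions in this position sequence.
1: 0
2: 0
4: 3 → 1
3: 0
5: 0
6: 0
Total: 0 + 0 + 1 + 0 + 0 + 0 = 1

1 discordant pair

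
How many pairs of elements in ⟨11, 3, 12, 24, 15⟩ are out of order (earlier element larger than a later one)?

Inversions: 2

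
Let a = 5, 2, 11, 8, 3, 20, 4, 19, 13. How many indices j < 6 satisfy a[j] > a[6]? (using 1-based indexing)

The element at index 6 is 20.
Elements before it: 5, 2, 11, 8, 3
None of them are larger than 20.

0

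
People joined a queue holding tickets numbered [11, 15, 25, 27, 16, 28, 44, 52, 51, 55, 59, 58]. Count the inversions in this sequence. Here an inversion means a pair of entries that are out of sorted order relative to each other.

Element-by-element contributions:
11: 0
15: 0
25: 1
27: 1
16: 0
28: 0
44: 0
52: 1
51: 0
55: 0
59: 1
58: 0
Sum: 0 + 0 + 1 + 1 + 0 + 0 + 0 + 1 + 0 + 0 + 1 + 0 = 4

4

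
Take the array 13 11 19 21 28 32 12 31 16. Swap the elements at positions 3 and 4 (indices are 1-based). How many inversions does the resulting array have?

Positions 3 and 4 hold 19 and 21; after swapping, the array is [13, 11, 21, 19, 28, 32, 12, 31, 16].
Element-by-element contributions:
13: 2
11: 0
21: 3
19: 2
28: 2
32: 3
12: 0
31: 1
16: 0
Sum: 2 + 0 + 3 + 2 + 2 + 3 + 0 + 1 + 0 = 13

Inversions: 13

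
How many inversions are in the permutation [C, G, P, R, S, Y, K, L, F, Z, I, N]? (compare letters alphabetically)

There are 27 inversions.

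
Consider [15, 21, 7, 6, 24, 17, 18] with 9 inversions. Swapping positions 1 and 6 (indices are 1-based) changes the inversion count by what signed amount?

Positions 1 and 6 hold 15 and 17; after swapping, the array is [17, 21, 7, 6, 24, 15, 18].
Count, for each position, how many later elements it exceeds:
17 → 7, 6, 15 → 3
21 → 7, 6, 15, 18 → 4
7 → 6 → 1
6 → none → 0
24 → 15, 18 → 2
15 → none → 0
18 → none → 0
Sum: 3 + 4 + 1 + 0 + 2 + 0 + 0 = 10
Change: 10 − 9 = +1

+1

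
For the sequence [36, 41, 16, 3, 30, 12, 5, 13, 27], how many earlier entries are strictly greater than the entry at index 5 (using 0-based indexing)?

4 such elements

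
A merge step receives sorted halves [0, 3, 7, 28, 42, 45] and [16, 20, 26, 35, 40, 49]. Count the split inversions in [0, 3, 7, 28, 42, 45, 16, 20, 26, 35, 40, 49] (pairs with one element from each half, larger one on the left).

For each element r of the right run, count left-run elements greater than r:
r = 16: 28, 42, 45 → 3
r = 20: 28, 42, 45 → 3
r = 26: 28, 42, 45 → 3
r = 35: 42, 45 → 2
r = 40: 42, 45 → 2
r = 49: none → 0
Cross-inversions: 3 + 3 + 3 + 2 + 2 + 0 = 13

13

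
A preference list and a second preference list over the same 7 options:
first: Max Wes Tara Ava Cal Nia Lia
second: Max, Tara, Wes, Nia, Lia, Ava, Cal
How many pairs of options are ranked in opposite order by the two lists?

5 pairs

Assign each item its position (1..7) in the first ordering, then rewrite the second ordering as that position sequence:
positions: Max→1, Wes→2, Tara→3, Ava→4, Cal→5, Nia→6, Lia→7
second ordering as positions: [1, 3, 2, 6, 7, 4, 5]
Discordant pairs = inversions in this position sequence.
1: 0
3: 2 → 1
2: 0
6: 4, 5 → 2
7: 4, 5 → 2
4: 0
5: 0
Total: 0 + 1 + 0 + 2 + 2 + 0 + 0 = 5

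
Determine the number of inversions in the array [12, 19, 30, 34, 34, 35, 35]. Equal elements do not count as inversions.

Element-by-element contributions:
12 → none → 0
19 → none → 0
30 → none → 0
34 → none → 0
34 → none → 0
35 → none → 0
35 → none → 0
Sum: 0 + 0 + 0 + 0 + 0 + 0 + 0 = 0

Out-of-order pairs: 0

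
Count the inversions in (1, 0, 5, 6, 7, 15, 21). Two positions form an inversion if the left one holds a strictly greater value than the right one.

1

Out-of-order index pairs (1-indexed):
(1,2): 1 > 0
That's 1 pair.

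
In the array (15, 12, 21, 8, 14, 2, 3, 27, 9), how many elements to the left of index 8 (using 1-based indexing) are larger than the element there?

0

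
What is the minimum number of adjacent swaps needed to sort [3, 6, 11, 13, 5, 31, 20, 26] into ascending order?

Each adjacent swap fixes exactly one inversion, so the minimum swap count equals the number of inversions.
Count inversions — for each element, later elements that are smaller:
3: none → 0
6: 5 → 1
11: 5 → 1
13: 5 → 1
5: none → 0
31: 20, 26 → 2
20: none → 0
26: none → 0
Total inversions: 0 + 1 + 1 + 1 + 0 + 2 + 0 + 0 = 5

5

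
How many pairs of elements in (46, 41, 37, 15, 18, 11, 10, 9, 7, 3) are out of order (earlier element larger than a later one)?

Sweep left to right; for each value list the smaller values that follow it:
46: 9
41: 8
37: 7
15: 5
18: 5
11: 4
10: 3
9: 2
7: 1
3: 0
Sum: 9 + 8 + 7 + 5 + 5 + 4 + 3 + 2 + 1 + 0 = 44

44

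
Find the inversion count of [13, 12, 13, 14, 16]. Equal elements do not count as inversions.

There is 1 inversion.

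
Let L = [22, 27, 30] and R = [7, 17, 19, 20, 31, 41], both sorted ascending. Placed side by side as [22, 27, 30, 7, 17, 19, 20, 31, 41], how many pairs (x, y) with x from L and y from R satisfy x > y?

12 cross-inversions

Count, for every r in R, how many entries of L exceed r:
r = 7: 22, 27, 30 → 3
r = 17: 22, 27, 30 → 3
r = 19: 22, 27, 30 → 3
r = 20: 22, 27, 30 → 3
r = 31: none → 0
r = 41: none → 0
Cross-inversions: 3 + 3 + 3 + 3 + 0 + 0 = 12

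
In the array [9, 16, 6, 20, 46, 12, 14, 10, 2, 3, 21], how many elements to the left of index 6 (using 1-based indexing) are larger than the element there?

3 such elements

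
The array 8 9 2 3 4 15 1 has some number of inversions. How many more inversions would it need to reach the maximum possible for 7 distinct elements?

9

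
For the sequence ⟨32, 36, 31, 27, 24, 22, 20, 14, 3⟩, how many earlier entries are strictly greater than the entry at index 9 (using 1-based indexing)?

The element at index 9 is 3.
Elements before it: 32, 36, 31, 27, 24, 22, 20, 14
Those larger than 3: 32, 36, 31, 27, 24, 22, 20, 14

8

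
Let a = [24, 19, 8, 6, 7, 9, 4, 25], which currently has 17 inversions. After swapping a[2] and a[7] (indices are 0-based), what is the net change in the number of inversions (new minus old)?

Positions 2 and 7 hold 8 and 25; after swapping, the array is [24, 19, 25, 6, 7, 9, 4, 8].
Count, for each position, how many later elements it exceeds:
24 → 19, 6, 7, 9, 4, 8 → 6
19 → 6, 7, 9, 4, 8 → 5
25 → 6, 7, 9, 4, 8 → 5
6 → 4 → 1
7 → 4 → 1
9 → 4, 8 → 2
4 → none → 0
8 → none → 0
Sum: 6 + 5 + 5 + 1 + 1 + 2 + 0 + 0 = 20
Change: 20 − 17 = +3

+3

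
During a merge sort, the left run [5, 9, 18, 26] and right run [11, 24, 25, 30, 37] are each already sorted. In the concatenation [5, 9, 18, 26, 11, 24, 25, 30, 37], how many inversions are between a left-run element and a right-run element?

For each element r of the right run, count left-run elements greater than r:
r = 11: 18, 26 → 2
r = 24: 26 → 1
r = 25: 26 → 1
r = 30: none → 0
r = 37: none → 0
Cross-inversions: 2 + 1 + 1 + 0 + 0 = 4

Cross-inversions: 4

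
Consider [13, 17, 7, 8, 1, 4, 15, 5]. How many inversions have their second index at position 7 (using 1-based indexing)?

The element at index 7 is 15.
Elements before it: 13, 17, 7, 8, 1, 4
Those larger than 15: 17

1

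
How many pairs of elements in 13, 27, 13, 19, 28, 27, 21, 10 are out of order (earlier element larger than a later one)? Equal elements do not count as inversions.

13

For each element, count later entries that are smaller:
13: 1
27: 4
13: 1
19: 1
28: 3
27: 2
21: 1
10: 0
Sum: 1 + 4 + 1 + 1 + 3 + 2 + 1 + 0 = 13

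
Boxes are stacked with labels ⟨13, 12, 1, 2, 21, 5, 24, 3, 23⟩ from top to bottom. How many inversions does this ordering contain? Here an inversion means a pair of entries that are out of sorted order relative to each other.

14 out-of-order pairs

Sweep left to right; for each value list the smaller values that follow it:
13 → 12, 1, 2, 5, 3 → 5
12 → 1, 2, 5, 3 → 4
1 → none → 0
2 → none → 0
21 → 5, 3 → 2
5 → 3 → 1
24 → 3, 23 → 2
3 → none → 0
23 → none → 0
Sum: 5 + 4 + 0 + 0 + 2 + 1 + 2 + 0 + 0 = 14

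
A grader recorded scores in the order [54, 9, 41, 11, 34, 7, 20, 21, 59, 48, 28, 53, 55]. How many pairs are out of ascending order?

27

For each element, count later entries that are smaller:
54: 10
9: 1
41: 6
11: 1
34: 4
7: 0
20: 0
21: 0
59: 4
48: 1
28: 0
53: 0
55: 0
Sum: 10 + 1 + 6 + 1 + 4 + 0 + 0 + 0 + 4 + 1 + 0 + 0 + 0 = 27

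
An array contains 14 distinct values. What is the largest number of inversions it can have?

A reversed (strictly descending) arrangement makes every pair an inversion, giving C(14, 2) inversions.
C(14, 2) = 14·13/2 = 91

91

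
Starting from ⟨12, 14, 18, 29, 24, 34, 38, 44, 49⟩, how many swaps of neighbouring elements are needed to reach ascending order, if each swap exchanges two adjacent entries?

The minimum number of adjacent swaps to sort an array equals its inversion count, since every such swap removes exactly one inversion.
Count inversions — for each element, later elements that are smaller:
12: none → 0
14: none → 0
18: none → 0
29: 24 → 1
24: none → 0
34: none → 0
38: none → 0
44: none → 0
49: none → 0
Total inversions: 0 + 0 + 0 + 1 + 0 + 0 + 0 + 0 + 0 = 1

1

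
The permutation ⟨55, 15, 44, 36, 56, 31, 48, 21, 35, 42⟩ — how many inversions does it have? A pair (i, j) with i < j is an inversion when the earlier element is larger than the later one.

Count, for each position, how many later elements it exceeds:
55 → 15, 44, 36, 31, 48, 21, 35, 42 → 8
15 → none → 0
44 → 36, 31, 21, 35, 42 → 5
36 → 31, 21, 35 → 3
56 → 31, 48, 21, 35, 42 → 5
31 → 21 → 1
48 → 21, 35, 42 → 3
21 → none → 0
35 → none → 0
42 → none → 0
Sum: 8 + 0 + 5 + 3 + 5 + 1 + 3 + 0 + 0 + 0 = 25

25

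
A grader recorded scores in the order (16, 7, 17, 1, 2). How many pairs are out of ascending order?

Element-by-element contributions:
16 → 7, 1, 2 → 3
7 → 1, 2 → 2
17 → 1, 2 → 2
1 → none → 0
2 → none → 0
Sum: 3 + 2 + 2 + 0 + 0 = 7

7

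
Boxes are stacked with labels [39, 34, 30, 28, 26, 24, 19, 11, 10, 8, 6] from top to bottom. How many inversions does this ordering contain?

Element-by-element contributions:
39 → 34, 30, 28, 26, 24, 19, 11, 10, 8, 6 → 10
34 → 30, 28, 26, 24, 19, 11, 10, 8, 6 → 9
30 → 28, 26, 24, 19, 11, 10, 8, 6 → 8
28 → 26, 24, 19, 11, 10, 8, 6 → 7
26 → 24, 19, 11, 10, 8, 6 → 6
24 → 19, 11, 10, 8, 6 → 5
19 → 11, 10, 8, 6 → 4
11 → 10, 8, 6 → 3
10 → 8, 6 → 2
8 → 6 → 1
6 → none → 0
Sum: 10 + 9 + 8 + 7 + 6 + 5 + 4 + 3 + 2 + 1 + 0 = 55

55 inversions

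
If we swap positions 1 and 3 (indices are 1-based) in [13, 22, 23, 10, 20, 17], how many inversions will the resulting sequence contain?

11 inversions

Positions 1 and 3 hold 13 and 23; after swapping, the array is [23, 22, 13, 10, 20, 17].
Element-by-element contributions:
23 → 22, 13, 10, 20, 17 → 5
22 → 13, 10, 20, 17 → 4
13 → 10 → 1
10 → none → 0
20 → 17 → 1
17 → none → 0
Sum: 5 + 4 + 1 + 0 + 1 + 0 = 11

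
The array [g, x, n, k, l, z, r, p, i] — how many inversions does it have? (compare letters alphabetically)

For each element, count later entries that are smaller:
g: 0
x: 6
n: 3
k: 1
l: 1
z: 3
r: 2
p: 1
i: 0
Sum: 0 + 6 + 3 + 1 + 1 + 3 + 2 + 1 + 0 = 17

17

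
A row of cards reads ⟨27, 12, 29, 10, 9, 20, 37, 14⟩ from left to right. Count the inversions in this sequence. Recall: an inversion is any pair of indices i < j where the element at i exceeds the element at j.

For each element, count later entries that are smaller:
27 → 12, 10, 9, 20, 14 → 5
12 → 10, 9 → 2
29 → 10, 9, 20, 14 → 4
10 → 9 → 1
9 → none → 0
20 → 14 → 1
37 → 14 → 1
14 → none → 0
Sum: 5 + 2 + 4 + 1 + 0 + 1 + 1 + 0 = 14

14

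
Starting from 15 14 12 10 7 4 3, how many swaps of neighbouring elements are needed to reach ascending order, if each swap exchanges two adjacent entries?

Minimum adjacent swaps = number of inversions (each swap of adjacent out-of-order elements removes one inversion and no swap can remove more).
Count inversions — for each element, later elements that are smaller:
15: 14, 12, 10, 7, 4, 3 → 6
14: 12, 10, 7, 4, 3 → 5
12: 10, 7, 4, 3 → 4
10: 7, 4, 3 → 3
7: 4, 3 → 2
4: 3 → 1
3: none → 0
Total inversions: 6 + 5 + 4 + 3 + 2 + 1 + 0 = 21

21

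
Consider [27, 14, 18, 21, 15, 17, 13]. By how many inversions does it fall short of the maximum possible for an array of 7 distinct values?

6

Maximum inversions for 7 distinct elements is C(7, 2) = 7·6/2 = 21.
Current inversions — for each element, count later smaller elements:
27: 6
14: 1
18: 3
21: 3
15: 1
17: 1
13: 0
Current total: 6 + 1 + 3 + 3 + 1 + 1 + 0 = 15
Shortfall: 21 − 15 = 6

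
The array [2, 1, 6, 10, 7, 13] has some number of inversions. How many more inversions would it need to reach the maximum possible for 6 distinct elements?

13 inversions short

Maximum inversions for 6 distinct elements is C(6, 2) = 6·5/2 = 15.
Current inversions — for each element, count later smaller elements:
2: 1
1: 0
6: 0
10: 1
7: 0
13: 0
Current total: 1 + 0 + 0 + 1 + 0 + 0 = 2
Shortfall: 15 − 2 = 13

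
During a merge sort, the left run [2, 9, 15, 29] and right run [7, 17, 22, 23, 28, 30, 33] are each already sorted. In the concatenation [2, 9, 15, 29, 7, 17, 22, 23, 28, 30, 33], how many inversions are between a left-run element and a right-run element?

7

For each element r of the right run, count left-run elements greater than r:
r = 7: 9, 15, 29 → 3
r = 17: 29 → 1
r = 22: 29 → 1
r = 23: 29 → 1
r = 28: 29 → 1
r = 30: none → 0
r = 33: none → 0
Cross-inversions: 3 + 1 + 1 + 1 + 1 + 0 + 0 = 7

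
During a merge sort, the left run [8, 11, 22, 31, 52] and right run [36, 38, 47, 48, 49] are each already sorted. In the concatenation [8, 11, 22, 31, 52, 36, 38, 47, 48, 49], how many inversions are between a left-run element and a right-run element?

5

For each element r of the right run, count left-run elements greater than r:
r = 36: 52 → 1
r = 38: 52 → 1
r = 47: 52 → 1
r = 48: 52 → 1
r = 49: 52 → 1
Cross-inversions: 1 + 1 + 1 + 1 + 1 = 5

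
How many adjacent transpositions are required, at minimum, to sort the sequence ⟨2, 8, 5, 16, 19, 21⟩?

Each adjacent swap fixes exactly one inversion, so the minimum swap count equals the number of inversions.
Count inversions — for each element, later elements that are smaller:
2: none → 0
8: 5 → 1
5: none → 0
16: none → 0
19: none → 0
21: none → 0
Total inversions: 0 + 1 + 0 + 0 + 0 + 0 = 1

1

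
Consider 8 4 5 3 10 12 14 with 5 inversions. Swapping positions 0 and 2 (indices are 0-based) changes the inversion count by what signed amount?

Positions 0 and 2 hold 8 and 5; after swapping, the array is [5, 4, 8, 3, 10, 12, 14].
Sweep left to right; for each value list the smaller values that follow it:
5: 2
4: 1
8: 1
3: 0
10: 0
12: 0
14: 0
Sum: 2 + 1 + 1 + 0 + 0 + 0 + 0 = 4
Change: 4 − 5 = -1

-1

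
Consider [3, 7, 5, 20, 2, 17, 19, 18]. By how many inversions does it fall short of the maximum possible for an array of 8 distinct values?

Maximum inversions for 8 distinct elements is C(8, 2) = 8·7/2 = 28.
Current inversions — for each element, count later smaller elements:
3: 1
7: 2
5: 1
20: 4
2: 0
17: 0
19: 1
18: 0
Current total: 1 + 2 + 1 + 4 + 0 + 0 + 1 + 0 = 9
Shortfall: 28 − 9 = 19

19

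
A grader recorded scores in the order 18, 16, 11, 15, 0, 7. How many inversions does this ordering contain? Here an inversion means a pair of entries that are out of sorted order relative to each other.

There are 13 inversions.

Element-by-element contributions:
18: 5
16: 4
11: 2
15: 2
0: 0
7: 0
Sum: 5 + 4 + 2 + 2 + 0 + 0 = 13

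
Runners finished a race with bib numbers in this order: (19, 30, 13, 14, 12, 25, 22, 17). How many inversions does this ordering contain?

There are 15 inversions.

Sweep left to right; for each value list the smaller values that follow it:
19 → 13, 14, 12, 17 → 4
30 → 13, 14, 12, 25, 22, 17 → 6
13 → 12 → 1
14 → 12 → 1
12 → none → 0
25 → 22, 17 → 2
22 → 17 → 1
17 → none → 0
Sum: 4 + 6 + 1 + 1 + 0 + 2 + 1 + 0 = 15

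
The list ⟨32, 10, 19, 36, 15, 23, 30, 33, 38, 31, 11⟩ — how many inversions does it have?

There are 23 out-of-order pairs.

Count, for each position, how many later elements it exceeds:
32: 7
10: 0
19: 2
36: 6
15: 1
23: 1
30: 1
33: 2
38: 2
31: 1
11: 0
Sum: 7 + 0 + 2 + 6 + 1 + 1 + 1 + 2 + 2 + 1 + 0 = 23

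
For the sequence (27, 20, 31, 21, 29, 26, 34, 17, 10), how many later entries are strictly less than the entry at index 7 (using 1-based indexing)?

2

The element at index 7 is 34.
Elements after it: 17, 10
Those smaller than 34: 17, 10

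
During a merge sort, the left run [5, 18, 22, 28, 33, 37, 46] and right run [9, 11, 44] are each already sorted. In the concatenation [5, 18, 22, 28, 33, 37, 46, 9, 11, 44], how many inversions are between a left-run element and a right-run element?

13 cross-inversions

For each element r of the right run, count left-run elements greater than r:
r = 9: 18, 22, 28, 33, 37, 46 → 6
r = 11: 18, 22, 28, 33, 37, 46 → 6
r = 44: 46 → 1
Cross-inversions: 6 + 6 + 1 = 13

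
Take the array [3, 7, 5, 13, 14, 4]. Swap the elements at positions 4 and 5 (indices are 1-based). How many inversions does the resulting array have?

6

Positions 4 and 5 hold 13 and 14; after swapping, the array is [3, 7, 5, 14, 13, 4].
For each element, count later entries that are smaller:
3: 0
7: 2
5: 1
14: 2
13: 1
4: 0
Sum: 0 + 2 + 1 + 2 + 1 + 0 = 6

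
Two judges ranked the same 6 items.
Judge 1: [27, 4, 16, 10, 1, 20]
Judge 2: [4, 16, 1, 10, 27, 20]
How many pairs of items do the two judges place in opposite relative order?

Assign each item its position (1..6) in the first ordering, then rewrite the second ordering as that position sequence:
positions: 27→1, 4→2, 16→3, 10→4, 1→5, 20→6
second ordering as positions: [2, 3, 5, 4, 1, 6]
Discordant pairs = inversions in this position sequence.
2: 1 → 1
3: 1 → 1
5: 4, 1 → 2
4: 1 → 1
1: 0
6: 0
Total: 1 + 1 + 2 + 1 + 0 + 0 = 5

5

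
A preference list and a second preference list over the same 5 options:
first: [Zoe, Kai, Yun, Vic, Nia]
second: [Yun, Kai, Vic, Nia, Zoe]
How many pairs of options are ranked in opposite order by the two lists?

Assign each item its position (1..5) in the first ordering, then rewrite the second ordering as that position sequence:
positions: Zoe→1, Kai→2, Yun→3, Vic→4, Nia→5
second ordering as positions: [3, 2, 4, 5, 1]
Discordant pairs = inversions in this position sequence.
3: 2, 1 → 2
2: 1 → 1
4: 1 → 1
5: 1 → 1
1: 0
Total: 2 + 1 + 1 + 1 + 0 = 5

5 pairs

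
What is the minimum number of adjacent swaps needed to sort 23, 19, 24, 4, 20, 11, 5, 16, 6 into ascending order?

25 adjacent swaps

The minimum number of adjacent swaps to sort an array equals its inversion count, since every such swap removes exactly one inversion.
Count inversions — for each element, later elements that are smaller:
23: 19, 4, 20, 11, 5, 16, 6 → 7
19: 4, 11, 5, 16, 6 → 5
24: 4, 20, 11, 5, 16, 6 → 6
4: none → 0
20: 11, 5, 16, 6 → 4
11: 5, 6 → 2
5: none → 0
16: 6 → 1
6: none → 0
Total inversions: 7 + 5 + 6 + 0 + 4 + 2 + 0 + 1 + 0 = 25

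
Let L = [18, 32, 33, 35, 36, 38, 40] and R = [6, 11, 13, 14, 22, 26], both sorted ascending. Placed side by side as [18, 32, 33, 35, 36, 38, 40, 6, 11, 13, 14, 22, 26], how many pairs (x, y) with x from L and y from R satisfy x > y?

40

Count, for every r in R, how many entries of L exceed r:
r = 6: 18, 32, 33, 35, 36, 38, 40 → 7
r = 11: 18, 32, 33, 35, 36, 38, 40 → 7
r = 13: 18, 32, 33, 35, 36, 38, 40 → 7
r = 14: 18, 32, 33, 35, 36, 38, 40 → 7
r = 22: 32, 33, 35, 36, 38, 40 → 6
r = 26: 32, 33, 35, 36, 38, 40 → 6
Cross-inversions: 7 + 7 + 7 + 7 + 6 + 6 = 40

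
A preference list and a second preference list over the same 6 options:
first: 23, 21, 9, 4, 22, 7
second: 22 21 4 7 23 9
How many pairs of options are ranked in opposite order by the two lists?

Assign each item its position (1..6) in the first ordering, then rewrite the second ordering as that position sequence:
positions: 23→1, 21→2, 9→3, 4→4, 22→5, 7→6
second ordering as positions: [5, 2, 4, 6, 1, 3]
Discordant pairs = inversions in this position sequence.
5: 2, 4, 1, 3 → 4
2: 1 → 1
4: 1, 3 → 2
6: 1, 3 → 2
1: 0
3: 0
Total: 4 + 1 + 2 + 2 + 0 + 0 = 9

There are 9 pairs.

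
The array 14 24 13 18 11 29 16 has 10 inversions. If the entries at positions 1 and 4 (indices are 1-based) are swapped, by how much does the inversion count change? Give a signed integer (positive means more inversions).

Positions 1 and 4 hold 14 and 18; after swapping, the array is [18, 24, 13, 14, 11, 29, 16].
Sweep left to right; for each value list the smaller values that follow it:
18: 4
24: 4
13: 1
14: 1
11: 0
29: 1
16: 0
Sum: 4 + 4 + 1 + 1 + 0 + 1 + 0 = 11
Change: 11 − 10 = +1

+1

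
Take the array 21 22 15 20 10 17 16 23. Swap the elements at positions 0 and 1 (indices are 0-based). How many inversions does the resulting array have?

16 inversions

Positions 0 and 1 hold 21 and 22; after swapping, the array is [22, 21, 15, 20, 10, 17, 16, 23].
Sweep left to right; for each value list the smaller values that follow it:
22 → 21, 15, 20, 10, 17, 16 → 6
21 → 15, 20, 10, 17, 16 → 5
15 → 10 → 1
20 → 10, 17, 16 → 3
10 → none → 0
17 → 16 → 1
16 → none → 0
23 → none → 0
Sum: 6 + 5 + 1 + 3 + 0 + 1 + 0 + 0 = 16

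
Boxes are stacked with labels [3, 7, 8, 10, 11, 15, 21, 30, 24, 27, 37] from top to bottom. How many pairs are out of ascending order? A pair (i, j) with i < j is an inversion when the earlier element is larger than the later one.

For each element, count later entries that are smaller:
3: 0
7: 0
8: 0
10: 0
11: 0
15: 0
21: 0
30: 2
24: 0
27: 0
37: 0
Sum: 0 + 0 + 0 + 0 + 0 + 0 + 0 + 2 + 0 + 0 + 0 = 2

2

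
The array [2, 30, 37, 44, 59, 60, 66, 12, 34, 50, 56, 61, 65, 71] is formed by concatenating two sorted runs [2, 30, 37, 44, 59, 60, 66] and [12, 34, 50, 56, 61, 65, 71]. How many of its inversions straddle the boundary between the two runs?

For each element r of the right run, count left-run elements greater than r:
r = 12: 30, 37, 44, 59, 60, 66 → 6
r = 34: 37, 44, 59, 60, 66 → 5
r = 50: 59, 60, 66 → 3
r = 56: 59, 60, 66 → 3
r = 61: 66 → 1
r = 65: 66 → 1
r = 71: none → 0
Cross-inversions: 6 + 5 + 3 + 3 + 1 + 1 + 0 = 19

19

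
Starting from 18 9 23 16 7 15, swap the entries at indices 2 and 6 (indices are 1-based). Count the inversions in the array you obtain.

Positions 2 and 6 hold 9 and 15; after swapping, the array is [18, 15, 23, 16, 7, 9].
Count, for each position, how many later elements it exceeds:
18 → 15, 16, 7, 9 → 4
15 → 7, 9 → 2
23 → 16, 7, 9 → 3
16 → 7, 9 → 2
7 → none → 0
9 → none → 0
Sum: 4 + 2 + 3 + 2 + 0 + 0 = 11

11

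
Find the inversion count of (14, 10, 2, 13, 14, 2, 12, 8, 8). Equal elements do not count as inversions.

Element-by-element contributions:
14 → 10, 2, 13, 2, 12, 8, 8 → 7
10 → 2, 2, 8, 8 → 4
2 → none → 0
13 → 2, 12, 8, 8 → 4
14 → 2, 12, 8, 8 → 4
2 → none → 0
12 → 8, 8 → 2
8 → none → 0
8 → none → 0
Sum: 7 + 4 + 0 + 4 + 4 + 0 + 2 + 0 + 0 = 21

21 inversions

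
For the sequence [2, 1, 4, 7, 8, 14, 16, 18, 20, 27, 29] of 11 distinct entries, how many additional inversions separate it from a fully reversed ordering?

54 inversions short

Maximum inversions for 11 distinct elements is C(11, 2) = 11·10/2 = 55.
Current inversions — for each element, count later smaller elements:
2: 1
1: 0
4: 0
7: 0
8: 0
14: 0
16: 0
18: 0
20: 0
27: 0
29: 0
Current total: 1 + 0 + 0 + 0 + 0 + 0 + 0 + 0 + 0 + 0 + 0 = 1
Shortfall: 55 − 1 = 54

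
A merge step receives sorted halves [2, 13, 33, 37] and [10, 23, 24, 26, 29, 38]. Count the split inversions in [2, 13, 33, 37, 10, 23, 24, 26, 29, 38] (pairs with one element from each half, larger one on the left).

Take each right-half value and tally the left-half values above it:
r = 10: 13, 33, 37 → 3
r = 23: 33, 37 → 2
r = 24: 33, 37 → 2
r = 26: 33, 37 → 2
r = 29: 33, 37 → 2
r = 38: none → 0
Cross-inversions: 3 + 2 + 2 + 2 + 2 + 0 = 11

11 cross-inversions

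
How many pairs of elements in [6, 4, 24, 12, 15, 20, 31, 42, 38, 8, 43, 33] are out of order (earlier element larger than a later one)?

15

Sweep left to right; for each value list the smaller values that follow it:
6: 1
4: 0
24: 4
12: 1
15: 1
20: 1
31: 1
42: 3
38: 2
8: 0
43: 1
33: 0
Sum: 1 + 0 + 4 + 1 + 1 + 1 + 1 + 3 + 2 + 0 + 1 + 0 = 15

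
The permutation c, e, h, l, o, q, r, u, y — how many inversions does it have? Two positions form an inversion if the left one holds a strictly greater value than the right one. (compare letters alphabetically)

For each element, count later entries that are smaller:
c → none → 0
e → none → 0
h → none → 0
l → none → 0
o → none → 0
q → none → 0
r → none → 0
u → none → 0
y → none → 0
Sum: 0 + 0 + 0 + 0 + 0 + 0 + 0 + 0 + 0 = 0

0 out-of-order pairs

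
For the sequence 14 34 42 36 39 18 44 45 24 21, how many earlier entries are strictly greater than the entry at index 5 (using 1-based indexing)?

The element at index 5 is 39.
Elements before it: 14, 34, 42, 36
Those larger than 39: 42

1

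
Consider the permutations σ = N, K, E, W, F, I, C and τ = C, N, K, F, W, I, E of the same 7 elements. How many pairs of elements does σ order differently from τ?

Assign each item its position (1..7) in the first ordering, then rewrite the second ordering as that position sequence:
positions: N→1, K→2, E→3, W→4, F→5, I→6, C→7
second ordering as positions: [7, 1, 2, 5, 4, 6, 3]
Discordant pairs = inversions in this position sequence.
7: 1, 2, 5, 4, 6, 3 → 6
1: 0
2: 0
5: 4, 3 → 2
4: 3 → 1
6: 3 → 1
3: 0
Total: 6 + 0 + 0 + 2 + 1 + 1 + 0 = 10

10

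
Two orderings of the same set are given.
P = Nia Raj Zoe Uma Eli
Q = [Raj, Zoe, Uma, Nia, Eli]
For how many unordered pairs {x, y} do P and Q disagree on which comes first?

3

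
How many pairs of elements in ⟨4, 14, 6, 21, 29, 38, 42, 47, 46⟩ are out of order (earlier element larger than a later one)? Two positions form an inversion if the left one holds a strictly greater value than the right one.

2

Count, for each position, how many later elements it exceeds:
4: 0
14: 1
6: 0
21: 0
29: 0
38: 0
42: 0
47: 1
46: 0
Sum: 0 + 1 + 0 + 0 + 0 + 0 + 0 + 1 + 0 = 2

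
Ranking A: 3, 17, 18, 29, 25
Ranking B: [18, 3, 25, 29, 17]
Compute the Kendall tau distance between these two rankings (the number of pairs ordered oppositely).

5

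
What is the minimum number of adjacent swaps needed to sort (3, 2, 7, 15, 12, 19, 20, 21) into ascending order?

2

The minimum number of adjacent swaps to sort an array equals its inversion count, since every such swap removes exactly one inversion.
Count inversions — for each element, later elements that are smaller:
3: 2 → 1
2: none → 0
7: none → 0
15: 12 → 1
12: none → 0
19: none → 0
20: none → 0
21: none → 0
Total inversions: 1 + 0 + 0 + 1 + 0 + 0 + 0 + 0 = 2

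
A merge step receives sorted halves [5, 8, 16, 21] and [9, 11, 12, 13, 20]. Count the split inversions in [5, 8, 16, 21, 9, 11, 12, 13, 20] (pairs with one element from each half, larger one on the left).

Take each right-half value and tally the left-half values above it:
r = 9: 16, 21 → 2
r = 11: 16, 21 → 2
r = 12: 16, 21 → 2
r = 13: 16, 21 → 2
r = 20: 21 → 1
Cross-inversions: 2 + 2 + 2 + 2 + 1 = 9

9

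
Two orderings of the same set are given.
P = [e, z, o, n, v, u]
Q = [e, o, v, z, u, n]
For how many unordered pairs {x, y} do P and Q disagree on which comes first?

4 disagreeing pairs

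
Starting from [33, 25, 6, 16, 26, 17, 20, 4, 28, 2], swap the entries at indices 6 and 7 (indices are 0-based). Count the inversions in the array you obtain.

There are 28 inversions.

Positions 6 and 7 hold 20 and 4; after swapping, the array is [33, 25, 6, 16, 26, 17, 4, 20, 28, 2].
Count, for each position, how many later elements it exceeds:
33 → 25, 6, 16, 26, 17, 4, 20, 28, 2 → 9
25 → 6, 16, 17, 4, 20, 2 → 6
6 → 4, 2 → 2
16 → 4, 2 → 2
26 → 17, 4, 20, 2 → 4
17 → 4, 2 → 2
4 → 2 → 1
20 → 2 → 1
28 → 2 → 1
2 → none → 0
Sum: 9 + 6 + 2 + 2 + 4 + 2 + 1 + 1 + 1 + 0 = 28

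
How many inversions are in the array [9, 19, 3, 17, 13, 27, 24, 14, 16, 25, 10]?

For each element, count later entries that are smaller:
9: 1
19: 6
3: 0
17: 4
13: 1
27: 5
24: 3
14: 1
16: 1
25: 1
10: 0
Sum: 1 + 6 + 0 + 4 + 1 + 5 + 3 + 1 + 1 + 1 + 0 = 23

23 inversions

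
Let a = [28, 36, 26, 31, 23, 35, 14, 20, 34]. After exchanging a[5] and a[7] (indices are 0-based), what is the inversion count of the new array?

Positions 5 and 7 hold 35 and 20; after swapping, the array is [28, 36, 26, 31, 23, 20, 14, 35, 34].
Sweep left to right; for each value list the smaller values that follow it:
28: 4
36: 7
26: 3
31: 3
23: 2
20: 1
14: 0
35: 1
34: 0
Sum: 4 + 7 + 3 + 3 + 2 + 1 + 0 + 1 + 0 = 21

21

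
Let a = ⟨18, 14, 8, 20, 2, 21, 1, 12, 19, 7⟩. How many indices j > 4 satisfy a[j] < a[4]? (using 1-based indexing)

5

The element at index 4 is 20.
Elements after it: 2, 21, 1, 12, 19, 7
Those smaller than 20: 2, 1, 12, 19, 7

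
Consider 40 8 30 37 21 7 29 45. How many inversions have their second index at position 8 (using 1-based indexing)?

0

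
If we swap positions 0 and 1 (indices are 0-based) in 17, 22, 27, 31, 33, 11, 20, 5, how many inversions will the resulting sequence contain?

17

Positions 0 and 1 hold 17 and 22; after swapping, the array is [22, 17, 27, 31, 33, 11, 20, 5].
For each element, count later entries that are smaller:
22: 4
17: 2
27: 3
31: 3
33: 3
11: 1
20: 1
5: 0
Sum: 4 + 2 + 3 + 3 + 3 + 1 + 1 + 0 = 17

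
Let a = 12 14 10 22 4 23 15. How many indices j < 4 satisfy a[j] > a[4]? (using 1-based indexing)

0

The element at index 4 is 22.
Elements before it: 12, 14, 10
None of them are larger than 22.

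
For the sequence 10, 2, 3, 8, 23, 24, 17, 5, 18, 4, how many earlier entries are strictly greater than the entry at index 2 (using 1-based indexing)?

1

The element at index 2 is 2.
Elements before it: 10
Those larger than 2: 10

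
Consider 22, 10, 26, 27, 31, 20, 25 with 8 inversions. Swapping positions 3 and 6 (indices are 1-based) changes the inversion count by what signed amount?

Positions 3 and 6 hold 26 and 20; after swapping, the array is [22, 10, 20, 27, 31, 26, 25].
For each element, count later entries that are smaller:
22 → 10, 20 → 2
10 → none → 0
20 → none → 0
27 → 26, 25 → 2
31 → 26, 25 → 2
26 → 25 → 1
25 → none → 0
Sum: 2 + 0 + 0 + 2 + 2 + 1 + 0 = 7
Change: 7 − 8 = -1

-1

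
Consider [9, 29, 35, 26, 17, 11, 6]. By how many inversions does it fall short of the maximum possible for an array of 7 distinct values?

6

Maximum inversions for 7 distinct elements is C(7, 2) = 7·6/2 = 21.
Current inversions — for each element, count later smaller elements:
9: 1
29: 4
35: 4
26: 3
17: 2
11: 1
6: 0
Current total: 1 + 4 + 4 + 3 + 2 + 1 + 0 = 15
Shortfall: 21 − 15 = 6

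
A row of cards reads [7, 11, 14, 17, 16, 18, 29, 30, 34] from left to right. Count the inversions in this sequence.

1 out-of-order pair

Element-by-element contributions:
7 → none → 0
11 → none → 0
14 → none → 0
17 → 16 → 1
16 → none → 0
18 → none → 0
29 → none → 0
30 → none → 0
34 → none → 0
Sum: 0 + 0 + 0 + 1 + 0 + 0 + 0 + 0 + 0 = 1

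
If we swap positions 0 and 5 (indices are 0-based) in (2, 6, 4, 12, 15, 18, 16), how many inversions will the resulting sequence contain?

Positions 0 and 5 hold 2 and 18; after swapping, the array is [18, 6, 4, 12, 15, 2, 16].
Count, for each position, how many later elements it exceeds:
18 → 6, 4, 12, 15, 2, 16 → 6
6 → 4, 2 → 2
4 → 2 → 1
12 → 2 → 1
15 → 2 → 1
2 → none → 0
16 → none → 0
Sum: 6 + 2 + 1 + 1 + 1 + 0 + 0 = 11

11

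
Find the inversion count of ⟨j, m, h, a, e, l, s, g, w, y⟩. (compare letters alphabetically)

14

Sweep left to right; for each value list the smaller values that follow it:
j: 4
m: 5
h: 3
a: 0
e: 0
l: 1
s: 1
g: 0
w: 0
y: 0
Sum: 4 + 5 + 3 + 0 + 0 + 1 + 1 + 0 + 0 + 0 = 14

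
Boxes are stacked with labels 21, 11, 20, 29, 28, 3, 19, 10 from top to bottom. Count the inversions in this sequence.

For each element, count later entries that are smaller:
21 → 11, 20, 3, 19, 10 → 5
11 → 3, 10 → 2
20 → 3, 19, 10 → 3
29 → 28, 3, 19, 10 → 4
28 → 3, 19, 10 → 3
3 → none → 0
19 → 10 → 1
10 → none → 0
Sum: 5 + 2 + 3 + 4 + 3 + 0 + 1 + 0 = 18

18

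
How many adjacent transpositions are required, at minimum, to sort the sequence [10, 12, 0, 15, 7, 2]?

9

Minimum adjacent swaps = number of inversions (each swap of adjacent out-of-order elements removes one inversion and no swap can remove more).
Count inversions — for each element, later elements that are smaller:
10: 0, 7, 2 → 3
12: 0, 7, 2 → 3
0: none → 0
15: 7, 2 → 2
7: 2 → 1
2: none → 0
Total inversions: 3 + 3 + 0 + 2 + 1 + 0 = 9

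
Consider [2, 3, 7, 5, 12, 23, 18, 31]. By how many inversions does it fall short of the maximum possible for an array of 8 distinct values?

26

Maximum inversions for 8 distinct elements is C(8, 2) = 8·7/2 = 28.
Current inversions — for each element, count later smaller elements:
2: 0
3: 0
7: 1
5: 0
12: 0
23: 1
18: 0
31: 0
Current total: 0 + 0 + 1 + 0 + 0 + 1 + 0 + 0 = 2
Shortfall: 28 − 2 = 26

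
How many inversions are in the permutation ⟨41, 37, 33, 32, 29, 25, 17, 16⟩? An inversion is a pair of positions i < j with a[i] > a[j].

For each element, count later entries that are smaller:
41 → 37, 33, 32, 29, 25, 17, 16 → 7
37 → 33, 32, 29, 25, 17, 16 → 6
33 → 32, 29, 25, 17, 16 → 5
32 → 29, 25, 17, 16 → 4
29 → 25, 17, 16 → 3
25 → 17, 16 → 2
17 → 16 → 1
16 → none → 0
Sum: 7 + 6 + 5 + 4 + 3 + 2 + 1 + 0 = 28

28 inversions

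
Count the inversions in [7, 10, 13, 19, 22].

0 inversions

Inversion pairs (indices are 0-based):
(none)
That's 0 pairs.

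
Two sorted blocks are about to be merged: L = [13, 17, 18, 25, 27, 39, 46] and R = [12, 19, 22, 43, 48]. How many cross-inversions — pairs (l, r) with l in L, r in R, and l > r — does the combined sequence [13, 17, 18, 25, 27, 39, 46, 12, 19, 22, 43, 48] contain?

16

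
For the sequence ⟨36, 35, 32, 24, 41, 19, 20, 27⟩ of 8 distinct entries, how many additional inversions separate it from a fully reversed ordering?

8

Maximum inversions for 8 distinct elements is C(8, 2) = 8·7/2 = 28.
Current inversions — for each element, count later smaller elements:
36: 6
35: 5
32: 4
24: 2
41: 3
19: 0
20: 0
27: 0
Current total: 6 + 5 + 4 + 2 + 3 + 0 + 0 + 0 = 20
Shortfall: 28 − 20 = 8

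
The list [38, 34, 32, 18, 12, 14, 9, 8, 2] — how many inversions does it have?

Inversions: 35

Element-by-element contributions:
38 → 34, 32, 18, 12, 14, 9, 8, 2 → 8
34 → 32, 18, 12, 14, 9, 8, 2 → 7
32 → 18, 12, 14, 9, 8, 2 → 6
18 → 12, 14, 9, 8, 2 → 5
12 → 9, 8, 2 → 3
14 → 9, 8, 2 → 3
9 → 8, 2 → 2
8 → 2 → 1
2 → none → 0
Sum: 8 + 7 + 6 + 5 + 3 + 3 + 2 + 1 + 0 = 35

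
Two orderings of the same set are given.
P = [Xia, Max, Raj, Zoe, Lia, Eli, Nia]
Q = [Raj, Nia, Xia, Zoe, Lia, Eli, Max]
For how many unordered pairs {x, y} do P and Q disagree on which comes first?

Assign each item its position (1..7) in the first ordering, then rewrite the second ordering as that position sequence:
positions: Xia→1, Max→2, Raj→3, Zoe→4, Lia→5, Eli→6, Nia→7
second ordering as positions: [3, 7, 1, 4, 5, 6, 2]
Discordant pairs = inversions in this position sequence.
3: 1, 2 → 2
7: 1, 4, 5, 6, 2 → 5
1: 0
4: 2 → 1
5: 2 → 1
6: 2 → 1
2: 0
Total: 2 + 5 + 0 + 1 + 1 + 1 + 0 = 10

10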